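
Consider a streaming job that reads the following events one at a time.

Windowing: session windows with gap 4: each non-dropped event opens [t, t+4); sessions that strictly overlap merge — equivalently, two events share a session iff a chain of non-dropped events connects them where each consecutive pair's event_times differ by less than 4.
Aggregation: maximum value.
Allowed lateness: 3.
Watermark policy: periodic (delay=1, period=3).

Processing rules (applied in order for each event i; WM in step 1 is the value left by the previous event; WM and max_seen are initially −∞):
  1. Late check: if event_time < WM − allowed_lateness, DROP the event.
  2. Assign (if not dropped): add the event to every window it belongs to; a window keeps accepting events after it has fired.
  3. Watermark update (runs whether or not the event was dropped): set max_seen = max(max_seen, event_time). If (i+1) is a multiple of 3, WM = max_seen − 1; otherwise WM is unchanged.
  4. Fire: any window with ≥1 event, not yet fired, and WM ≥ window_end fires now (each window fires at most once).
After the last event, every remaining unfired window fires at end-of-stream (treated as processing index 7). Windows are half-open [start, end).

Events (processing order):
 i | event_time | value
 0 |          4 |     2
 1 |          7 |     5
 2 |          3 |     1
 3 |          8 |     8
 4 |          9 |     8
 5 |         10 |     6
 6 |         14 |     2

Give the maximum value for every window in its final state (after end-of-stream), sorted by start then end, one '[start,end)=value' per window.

i=0 t=4 v=2: → [4,8); WM=−∞
i=1 t=7 v=5: → [4,11); WM=−∞
i=2 t=3 v=1: → [3,11); WM=6
i=3 t=8 v=8: → [3,12); WM=6
i=4 t=9 v=8: → [3,13); WM=6
i=5 t=10 v=6: → [3,14); WM=9
i=6 t=14 v=2: → [14,18); WM=9

[3,14)=8 [14,18)=2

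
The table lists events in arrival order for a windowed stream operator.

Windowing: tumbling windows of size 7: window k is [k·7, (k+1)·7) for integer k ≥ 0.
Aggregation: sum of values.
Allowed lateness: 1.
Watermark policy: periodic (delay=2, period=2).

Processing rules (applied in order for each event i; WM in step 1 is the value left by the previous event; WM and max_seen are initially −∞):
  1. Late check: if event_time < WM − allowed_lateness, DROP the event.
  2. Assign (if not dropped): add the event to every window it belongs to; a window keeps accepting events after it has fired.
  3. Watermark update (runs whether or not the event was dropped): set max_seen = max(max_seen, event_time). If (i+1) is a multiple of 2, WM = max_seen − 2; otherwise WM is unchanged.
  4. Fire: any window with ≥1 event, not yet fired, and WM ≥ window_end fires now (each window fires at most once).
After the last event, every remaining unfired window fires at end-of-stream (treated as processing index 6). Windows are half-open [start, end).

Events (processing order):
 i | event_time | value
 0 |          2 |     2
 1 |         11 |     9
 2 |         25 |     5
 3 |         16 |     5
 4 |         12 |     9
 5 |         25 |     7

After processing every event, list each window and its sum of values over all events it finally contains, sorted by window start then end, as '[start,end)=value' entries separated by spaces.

i=0 t=2 v=2: → [0,7); WM=−∞
i=1 t=11 v=9: → [7,14); WM=9; [0,7) fires=2
i=2 t=25 v=5: → [21,28); WM=9
i=3 t=16 v=5: → [14,21); WM=23; [7,14) fires=9 [14,21) fires=5
i=4 t=12 v=9: DROP (t<23-1); WM=23
i=5 t=25 v=7: → [21,28); WM=23

[0,7)=2 [7,14)=9 [14,21)=5 [21,28)=12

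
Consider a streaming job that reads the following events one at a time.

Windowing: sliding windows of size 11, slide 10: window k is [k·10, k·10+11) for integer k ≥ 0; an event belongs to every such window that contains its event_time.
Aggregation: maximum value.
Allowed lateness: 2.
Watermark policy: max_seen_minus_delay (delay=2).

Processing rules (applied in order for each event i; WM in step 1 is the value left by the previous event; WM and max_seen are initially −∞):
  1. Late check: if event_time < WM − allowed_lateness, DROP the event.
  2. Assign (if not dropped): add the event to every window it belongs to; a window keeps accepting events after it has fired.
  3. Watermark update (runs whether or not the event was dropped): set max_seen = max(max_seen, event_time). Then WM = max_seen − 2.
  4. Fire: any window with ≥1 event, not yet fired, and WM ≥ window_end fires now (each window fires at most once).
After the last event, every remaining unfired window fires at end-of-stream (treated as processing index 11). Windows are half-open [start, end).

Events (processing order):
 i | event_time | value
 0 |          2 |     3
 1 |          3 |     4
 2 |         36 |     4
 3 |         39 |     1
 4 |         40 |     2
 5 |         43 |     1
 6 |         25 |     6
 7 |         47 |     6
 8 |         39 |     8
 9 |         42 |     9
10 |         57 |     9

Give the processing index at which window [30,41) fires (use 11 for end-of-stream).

i=0 t=2 v=3: → [0,11); WM=0
i=1 t=3 v=4: → [0,11); WM=1
i=2 t=36 v=4: → [30,41); WM=34; [0,11) fires=4
i=3 t=39 v=1: → [30,41); WM=37
i=4 t=40 v=2: → [40,51),[30,41); WM=38
i=5 t=43 v=1: → [40,51); WM=41; [30,41) fires=4
i=6 t=25 v=6: DROP (t<41-2); WM=41
i=7 t=47 v=6: → [40,51); WM=45
i=8 t=39 v=8: DROP (t<45-2); WM=45
i=9 t=42 v=9: DROP (t<45-2); WM=45
i=10 t=57 v=9: → [50,61); WM=55; [40,51) fires=6

5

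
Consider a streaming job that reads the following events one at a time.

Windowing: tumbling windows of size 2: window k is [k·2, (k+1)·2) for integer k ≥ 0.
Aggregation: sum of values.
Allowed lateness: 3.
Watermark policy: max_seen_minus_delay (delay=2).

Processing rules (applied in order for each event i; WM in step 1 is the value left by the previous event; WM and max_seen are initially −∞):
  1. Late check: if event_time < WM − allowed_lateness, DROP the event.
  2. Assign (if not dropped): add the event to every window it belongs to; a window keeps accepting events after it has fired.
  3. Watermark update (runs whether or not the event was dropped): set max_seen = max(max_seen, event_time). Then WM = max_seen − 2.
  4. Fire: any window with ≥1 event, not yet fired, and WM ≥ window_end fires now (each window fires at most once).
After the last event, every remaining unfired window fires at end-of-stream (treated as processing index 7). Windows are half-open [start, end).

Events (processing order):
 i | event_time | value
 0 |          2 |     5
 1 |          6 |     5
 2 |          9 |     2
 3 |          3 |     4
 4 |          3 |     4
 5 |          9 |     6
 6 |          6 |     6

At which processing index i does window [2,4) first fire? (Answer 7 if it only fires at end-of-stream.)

i=0 t=2 v=5: → [2,4); WM=0
i=1 t=6 v=5: → [6,8); WM=4; [2,4) fires=5
i=2 t=9 v=2: → [8,10); WM=7
i=3 t=3 v=4: DROP (t<7-3); WM=7
i=4 t=3 v=4: DROP (t<7-3); WM=7
i=5 t=9 v=6: → [8,10); WM=7
i=6 t=6 v=6: → [6,8); WM=7

1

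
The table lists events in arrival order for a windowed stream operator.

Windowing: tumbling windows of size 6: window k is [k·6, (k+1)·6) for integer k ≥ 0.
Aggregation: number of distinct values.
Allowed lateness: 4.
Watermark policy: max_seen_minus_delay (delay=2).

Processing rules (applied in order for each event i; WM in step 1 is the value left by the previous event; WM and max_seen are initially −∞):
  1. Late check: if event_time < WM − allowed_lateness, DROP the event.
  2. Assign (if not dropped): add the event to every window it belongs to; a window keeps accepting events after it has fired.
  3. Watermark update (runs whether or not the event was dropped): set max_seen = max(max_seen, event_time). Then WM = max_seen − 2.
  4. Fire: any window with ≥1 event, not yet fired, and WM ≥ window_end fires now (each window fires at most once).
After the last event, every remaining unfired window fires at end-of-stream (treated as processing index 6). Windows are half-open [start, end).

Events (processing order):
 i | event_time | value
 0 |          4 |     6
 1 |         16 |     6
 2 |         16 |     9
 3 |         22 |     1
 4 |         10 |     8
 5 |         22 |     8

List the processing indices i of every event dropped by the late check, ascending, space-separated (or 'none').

i=0 t=4 v=6: → [0,6); WM=2
i=1 t=16 v=6: → [12,18); WM=14; [0,6) fires=1
i=2 t=16 v=9: → [12,18); WM=14
i=3 t=22 v=1: → [18,24); WM=20; [12,18) fires=2
i=4 t=10 v=8: DROP (t<20-4); WM=20
i=5 t=22 v=8: → [18,24); WM=20

4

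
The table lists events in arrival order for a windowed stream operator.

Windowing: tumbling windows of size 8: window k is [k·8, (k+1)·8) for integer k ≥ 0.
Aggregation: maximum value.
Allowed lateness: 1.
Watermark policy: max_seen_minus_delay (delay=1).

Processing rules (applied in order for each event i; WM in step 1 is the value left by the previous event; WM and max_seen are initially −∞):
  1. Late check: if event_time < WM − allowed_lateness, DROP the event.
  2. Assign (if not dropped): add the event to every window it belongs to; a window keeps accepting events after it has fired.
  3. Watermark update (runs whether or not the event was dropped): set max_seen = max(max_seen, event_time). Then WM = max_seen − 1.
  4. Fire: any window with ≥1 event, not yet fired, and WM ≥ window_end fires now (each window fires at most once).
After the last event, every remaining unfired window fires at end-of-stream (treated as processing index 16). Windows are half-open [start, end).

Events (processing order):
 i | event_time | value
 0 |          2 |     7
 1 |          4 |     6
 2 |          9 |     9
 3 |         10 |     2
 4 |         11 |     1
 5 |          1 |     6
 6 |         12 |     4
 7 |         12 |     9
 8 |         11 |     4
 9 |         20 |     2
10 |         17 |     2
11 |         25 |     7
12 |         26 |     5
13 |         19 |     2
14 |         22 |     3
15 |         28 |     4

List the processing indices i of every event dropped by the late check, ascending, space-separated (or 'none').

5 10 13 14

i=0 t=2 v=7: → [0,8); WM=1
i=1 t=4 v=6: → [0,8); WM=3
i=2 t=9 v=9: → [8,16); WM=8; [0,8) fires=7
i=3 t=10 v=2: → [8,16); WM=9
i=4 t=11 v=1: → [8,16); WM=10
i=5 t=1 v=6: DROP (t<10-1); WM=10
i=6 t=12 v=4: → [8,16); WM=11
i=7 t=12 v=9: → [8,16); WM=11
i=8 t=11 v=4: → [8,16); WM=11
i=9 t=20 v=2: → [16,24); WM=19; [8,16) fires=9
i=10 t=17 v=2: DROP (t<19-1); WM=19
i=11 t=25 v=7: → [24,32); WM=24; [16,24) fires=2
i=12 t=26 v=5: → [24,32); WM=25
i=13 t=19 v=2: DROP (t<25-1); WM=25
i=14 t=22 v=3: DROP (t<25-1); WM=25
i=15 t=28 v=4: → [24,32); WM=27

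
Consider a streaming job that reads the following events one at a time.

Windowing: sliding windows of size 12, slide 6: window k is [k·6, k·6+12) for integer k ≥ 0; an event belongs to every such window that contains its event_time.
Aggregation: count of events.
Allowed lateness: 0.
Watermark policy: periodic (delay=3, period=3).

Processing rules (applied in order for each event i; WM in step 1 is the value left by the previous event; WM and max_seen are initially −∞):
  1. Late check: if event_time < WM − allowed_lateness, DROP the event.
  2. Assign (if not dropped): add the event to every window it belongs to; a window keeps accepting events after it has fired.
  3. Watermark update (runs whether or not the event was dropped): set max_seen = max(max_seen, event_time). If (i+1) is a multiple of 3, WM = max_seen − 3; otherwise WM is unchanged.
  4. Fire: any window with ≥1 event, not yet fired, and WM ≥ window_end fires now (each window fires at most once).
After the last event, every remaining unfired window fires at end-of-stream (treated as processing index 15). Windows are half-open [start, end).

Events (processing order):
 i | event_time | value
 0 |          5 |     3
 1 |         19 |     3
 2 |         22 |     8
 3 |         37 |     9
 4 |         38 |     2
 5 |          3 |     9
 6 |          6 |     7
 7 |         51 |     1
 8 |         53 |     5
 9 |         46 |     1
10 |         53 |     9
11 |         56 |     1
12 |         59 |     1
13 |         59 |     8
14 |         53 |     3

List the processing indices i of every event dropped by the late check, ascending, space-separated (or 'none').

5 6 9

i=0 t=5 v=3: → [0,12); WM=−∞
i=1 t=19 v=3: → [18,30),[12,24); WM=−∞
i=2 t=22 v=8: → [18,30),[12,24); WM=19; [0,12) fires=1
i=3 t=37 v=9: → [36,48),[30,42); WM=19
i=4 t=38 v=2: → [36,48),[30,42); WM=19
i=5 t=3 v=9: DROP (t<19-0); WM=35; [12,24) fires=2 [18,30) fires=2
i=6 t=6 v=7: DROP (t<35-0); WM=35
i=7 t=51 v=1: → [48,60),[42,54); WM=35
i=8 t=53 v=5: → [48,60),[42,54); WM=50; [30,42) fires=2 [36,48) fires=2
i=9 t=46 v=1: DROP (t<50-0); WM=50
i=10 t=53 v=9: → [48,60),[42,54); WM=50
i=11 t=56 v=1: → [54,66),[48,60); WM=53
i=12 t=59 v=1: → [54,66),[48,60); WM=53
i=13 t=59 v=8: → [54,66),[48,60); WM=53
i=14 t=53 v=3: → [48,60),[42,54); WM=56; [42,54) fires=4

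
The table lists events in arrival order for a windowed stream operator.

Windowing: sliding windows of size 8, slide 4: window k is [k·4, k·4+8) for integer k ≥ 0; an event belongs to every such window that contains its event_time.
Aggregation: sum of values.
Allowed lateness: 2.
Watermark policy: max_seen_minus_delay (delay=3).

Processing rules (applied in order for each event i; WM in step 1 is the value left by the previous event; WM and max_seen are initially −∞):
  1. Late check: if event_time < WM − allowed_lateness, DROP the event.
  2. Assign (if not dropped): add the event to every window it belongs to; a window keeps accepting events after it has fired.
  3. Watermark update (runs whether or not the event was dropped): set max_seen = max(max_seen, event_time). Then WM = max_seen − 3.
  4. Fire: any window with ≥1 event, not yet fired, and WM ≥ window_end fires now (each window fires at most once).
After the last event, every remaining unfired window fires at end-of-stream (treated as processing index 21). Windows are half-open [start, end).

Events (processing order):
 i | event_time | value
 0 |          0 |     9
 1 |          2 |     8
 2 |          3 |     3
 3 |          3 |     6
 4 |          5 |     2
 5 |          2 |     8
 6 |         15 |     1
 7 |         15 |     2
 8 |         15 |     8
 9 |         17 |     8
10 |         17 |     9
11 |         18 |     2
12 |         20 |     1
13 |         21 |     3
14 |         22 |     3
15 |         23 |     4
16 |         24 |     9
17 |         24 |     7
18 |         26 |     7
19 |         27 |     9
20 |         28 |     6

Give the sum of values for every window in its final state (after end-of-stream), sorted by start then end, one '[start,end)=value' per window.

i=0 t=0 v=9: → [0,8); WM=-3
i=1 t=2 v=8: → [0,8); WM=-1
i=2 t=3 v=3: → [0,8); WM=0
i=3 t=3 v=6: → [0,8); WM=0
i=4 t=5 v=2: → [4,12),[0,8); WM=2
i=5 t=2 v=8: → [0,8); WM=2
i=6 t=15 v=1: → [12,20),[8,16); WM=12; [0,8) fires=36 [4,12) fires=2
i=7 t=15 v=2: → [12,20),[8,16); WM=12
i=8 t=15 v=8: → [12,20),[8,16); WM=12
i=9 t=17 v=8: → [16,24),[12,20); WM=14
i=10 t=17 v=9: → [16,24),[12,20); WM=14
i=11 t=18 v=2: → [16,24),[12,20); WM=15
i=12 t=20 v=1: → [20,28),[16,24); WM=17; [8,16) fires=11
i=13 t=21 v=3: → [20,28),[16,24); WM=18
i=14 t=22 v=3: → [20,28),[16,24); WM=19
i=15 t=23 v=4: → [20,28),[16,24); WM=20; [12,20) fires=30
i=16 t=24 v=9: → [24,32),[20,28); WM=21
i=17 t=24 v=7: → [24,32),[20,28); WM=21
i=18 t=26 v=7: → [24,32),[20,28); WM=23
i=19 t=27 v=9: → [24,32),[20,28); WM=24; [16,24) fires=30
i=20 t=28 v=6: → [28,36),[24,32); WM=25

[0,8)=36 [4,12)=2 [8,16)=11 [12,20)=30 [16,24)=30 [20,28)=43 [24,32)=38 [28,36)=6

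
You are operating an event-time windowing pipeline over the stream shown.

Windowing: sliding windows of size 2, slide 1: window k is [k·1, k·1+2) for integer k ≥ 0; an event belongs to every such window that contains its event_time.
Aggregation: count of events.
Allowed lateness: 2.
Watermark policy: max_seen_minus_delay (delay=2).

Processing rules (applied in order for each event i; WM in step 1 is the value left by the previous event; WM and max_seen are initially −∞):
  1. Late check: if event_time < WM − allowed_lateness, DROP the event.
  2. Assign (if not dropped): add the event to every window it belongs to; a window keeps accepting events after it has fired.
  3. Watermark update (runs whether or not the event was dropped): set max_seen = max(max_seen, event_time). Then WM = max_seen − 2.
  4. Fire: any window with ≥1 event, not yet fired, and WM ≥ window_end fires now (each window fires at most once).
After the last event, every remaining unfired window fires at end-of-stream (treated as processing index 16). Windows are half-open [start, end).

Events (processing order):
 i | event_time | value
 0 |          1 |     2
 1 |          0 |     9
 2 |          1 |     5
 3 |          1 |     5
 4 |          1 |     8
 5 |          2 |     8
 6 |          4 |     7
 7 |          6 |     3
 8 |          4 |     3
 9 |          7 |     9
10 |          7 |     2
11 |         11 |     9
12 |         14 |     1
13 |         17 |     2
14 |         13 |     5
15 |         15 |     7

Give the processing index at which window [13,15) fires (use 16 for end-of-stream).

i=0 t=1 v=2: → [1,3),[0,2); WM=-1
i=1 t=0 v=9: → [0,2); WM=-1
i=2 t=1 v=5: → [1,3),[0,2); WM=-1
i=3 t=1 v=5: → [1,3),[0,2); WM=-1
i=4 t=1 v=8: → [1,3),[0,2); WM=-1
i=5 t=2 v=8: → [2,4),[1,3); WM=0
i=6 t=4 v=7: → [4,6),[3,5); WM=2; [0,2) fires=5
i=7 t=6 v=3: → [6,8),[5,7); WM=4; [1,3) fires=5 [2,4) fires=1
i=8 t=4 v=3: → [4,6),[3,5); WM=4
i=9 t=7 v=9: → [7,9),[6,8); WM=5; [3,5) fires=2
i=10 t=7 v=2: → [7,9),[6,8); WM=5
i=11 t=11 v=9: → [11,13),[10,12); WM=9; [4,6) fires=2 [5,7) fires=1 [6,8) fires=3 [7,9) fires=2
i=12 t=14 v=1: → [14,16),[13,15); WM=12; [10,12) fires=1
i=13 t=17 v=2: → [17,19),[16,18); WM=15; [11,13) fires=1 [13,15) fires=1
i=14 t=13 v=5: → [13,15),[12,14); WM=15; [12,14) fires=1
i=15 t=15 v=7: → [15,17),[14,16); WM=15

13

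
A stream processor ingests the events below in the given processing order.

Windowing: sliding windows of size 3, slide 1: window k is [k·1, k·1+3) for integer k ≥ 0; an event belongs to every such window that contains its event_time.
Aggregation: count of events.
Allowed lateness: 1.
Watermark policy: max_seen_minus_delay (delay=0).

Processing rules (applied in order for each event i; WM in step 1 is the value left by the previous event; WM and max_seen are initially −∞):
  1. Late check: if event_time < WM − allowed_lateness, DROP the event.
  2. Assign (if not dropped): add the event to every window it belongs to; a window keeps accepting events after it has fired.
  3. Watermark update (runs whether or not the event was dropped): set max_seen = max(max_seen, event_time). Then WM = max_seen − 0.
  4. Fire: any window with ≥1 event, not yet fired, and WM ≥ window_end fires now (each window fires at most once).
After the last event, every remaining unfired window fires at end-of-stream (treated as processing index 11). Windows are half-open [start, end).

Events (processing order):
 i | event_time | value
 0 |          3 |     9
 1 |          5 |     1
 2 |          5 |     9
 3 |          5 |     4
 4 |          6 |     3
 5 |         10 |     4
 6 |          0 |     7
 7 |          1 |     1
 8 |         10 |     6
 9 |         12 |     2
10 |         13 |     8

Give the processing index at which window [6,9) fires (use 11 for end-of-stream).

i=0 t=3 v=9: → [3,6),[2,5),[1,4); WM=3
i=1 t=5 v=1: → [5,8),[4,7),[3,6); WM=5; [1,4) fires=1 [2,5) fires=1
i=2 t=5 v=9: → [5,8),[4,7),[3,6); WM=5
i=3 t=5 v=4: → [5,8),[4,7),[3,6); WM=5
i=4 t=6 v=3: → [6,9),[5,8),[4,7); WM=6; [3,6) fires=4
i=5 t=10 v=4: → [10,13),[9,12),[8,11); WM=10; [4,7) fires=4 [5,8) fires=4 [6,9) fires=1
i=6 t=0 v=7: DROP (t<10-1); WM=10
i=7 t=1 v=1: DROP (t<10-1); WM=10
i=8 t=10 v=6: → [10,13),[9,12),[8,11); WM=10
i=9 t=12 v=2: → [12,15),[11,14),[10,13); WM=12; [8,11) fires=2 [9,12) fires=2
i=10 t=13 v=8: → [13,16),[12,15),[11,14); WM=13; [10,13) fires=3

5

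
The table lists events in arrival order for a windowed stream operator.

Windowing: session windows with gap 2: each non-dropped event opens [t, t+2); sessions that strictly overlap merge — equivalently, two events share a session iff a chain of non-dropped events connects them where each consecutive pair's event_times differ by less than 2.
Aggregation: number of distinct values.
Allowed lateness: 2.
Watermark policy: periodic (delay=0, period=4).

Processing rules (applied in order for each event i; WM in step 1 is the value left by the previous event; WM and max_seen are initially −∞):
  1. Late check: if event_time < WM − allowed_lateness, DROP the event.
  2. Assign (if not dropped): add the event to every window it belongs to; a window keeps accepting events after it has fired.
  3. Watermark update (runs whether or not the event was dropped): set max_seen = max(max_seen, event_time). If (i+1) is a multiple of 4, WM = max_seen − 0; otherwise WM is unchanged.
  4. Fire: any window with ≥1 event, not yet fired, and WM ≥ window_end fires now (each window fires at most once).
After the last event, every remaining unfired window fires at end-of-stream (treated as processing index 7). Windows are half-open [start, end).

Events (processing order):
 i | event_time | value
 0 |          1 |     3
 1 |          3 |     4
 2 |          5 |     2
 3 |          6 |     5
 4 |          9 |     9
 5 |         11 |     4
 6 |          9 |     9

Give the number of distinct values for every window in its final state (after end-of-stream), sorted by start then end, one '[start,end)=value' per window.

i=0 t=1 v=3: → [1,3); WM=−∞
i=1 t=3 v=4: → [3,5); WM=−∞
i=2 t=5 v=2: → [5,7); WM=−∞
i=3 t=6 v=5: → [5,8); WM=6
i=4 t=9 v=9: → [9,11); WM=6
i=5 t=11 v=4: → [11,13); WM=6
i=6 t=9 v=9: → [9,11); WM=6

[1,3)=1 [3,5)=1 [5,8)=2 [9,11)=1 [11,13)=1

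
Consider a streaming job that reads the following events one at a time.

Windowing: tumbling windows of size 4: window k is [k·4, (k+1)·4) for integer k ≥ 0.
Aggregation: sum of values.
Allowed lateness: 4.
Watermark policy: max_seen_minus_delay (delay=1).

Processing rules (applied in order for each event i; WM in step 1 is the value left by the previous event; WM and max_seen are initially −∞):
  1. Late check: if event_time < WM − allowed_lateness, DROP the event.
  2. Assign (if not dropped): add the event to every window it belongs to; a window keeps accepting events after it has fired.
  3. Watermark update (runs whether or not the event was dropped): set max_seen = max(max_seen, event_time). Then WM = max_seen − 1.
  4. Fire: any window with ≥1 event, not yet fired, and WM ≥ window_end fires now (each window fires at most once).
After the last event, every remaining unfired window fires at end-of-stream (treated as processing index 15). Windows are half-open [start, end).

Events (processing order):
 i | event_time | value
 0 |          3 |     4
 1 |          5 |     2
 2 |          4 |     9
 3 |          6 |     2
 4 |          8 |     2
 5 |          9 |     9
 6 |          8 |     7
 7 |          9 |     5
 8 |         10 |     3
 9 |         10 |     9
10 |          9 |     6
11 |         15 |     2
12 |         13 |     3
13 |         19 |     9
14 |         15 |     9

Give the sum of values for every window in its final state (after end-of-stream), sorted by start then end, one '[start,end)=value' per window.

[0,4)=4 [4,8)=13 [8,12)=41 [12,16)=14 [16,20)=9

i=0 t=3 v=4: → [0,4); WM=2
i=1 t=5 v=2: → [4,8); WM=4; [0,4) fires=4
i=2 t=4 v=9: → [4,8); WM=4
i=3 t=6 v=2: → [4,8); WM=5
i=4 t=8 v=2: → [8,12); WM=7
i=5 t=9 v=9: → [8,12); WM=8; [4,8) fires=13
i=6 t=8 v=7: → [8,12); WM=8
i=7 t=9 v=5: → [8,12); WM=8
i=8 t=10 v=3: → [8,12); WM=9
i=9 t=10 v=9: → [8,12); WM=9
i=10 t=9 v=6: → [8,12); WM=9
i=11 t=15 v=2: → [12,16); WM=14; [8,12) fires=41
i=12 t=13 v=3: → [12,16); WM=14
i=13 t=19 v=9: → [16,20); WM=18; [12,16) fires=5
i=14 t=15 v=9: → [12,16); WM=18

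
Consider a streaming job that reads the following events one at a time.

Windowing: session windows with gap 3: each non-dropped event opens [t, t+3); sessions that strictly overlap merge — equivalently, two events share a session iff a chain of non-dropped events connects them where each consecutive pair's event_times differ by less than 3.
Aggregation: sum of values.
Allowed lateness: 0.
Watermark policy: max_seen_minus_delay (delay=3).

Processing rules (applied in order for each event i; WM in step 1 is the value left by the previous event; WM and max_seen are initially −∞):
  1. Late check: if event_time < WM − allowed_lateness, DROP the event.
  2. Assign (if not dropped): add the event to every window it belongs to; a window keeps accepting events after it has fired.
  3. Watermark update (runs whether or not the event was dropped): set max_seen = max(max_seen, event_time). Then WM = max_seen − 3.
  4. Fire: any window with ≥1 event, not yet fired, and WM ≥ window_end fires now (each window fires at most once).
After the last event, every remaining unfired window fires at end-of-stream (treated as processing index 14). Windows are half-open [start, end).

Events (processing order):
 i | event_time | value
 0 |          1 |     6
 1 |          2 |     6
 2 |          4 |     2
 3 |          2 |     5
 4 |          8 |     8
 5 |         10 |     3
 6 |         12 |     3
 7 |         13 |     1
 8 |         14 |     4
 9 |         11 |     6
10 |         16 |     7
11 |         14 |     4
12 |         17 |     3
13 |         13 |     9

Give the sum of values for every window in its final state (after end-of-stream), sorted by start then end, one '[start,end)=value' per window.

[1,7)=19 [8,20)=39

i=0 t=1 v=6: → [1,4); WM=-2
i=1 t=2 v=6: → [1,5); WM=-1
i=2 t=4 v=2: → [1,7); WM=1
i=3 t=2 v=5: → [1,7); WM=1
i=4 t=8 v=8: → [8,11); WM=5
i=5 t=10 v=3: → [8,13); WM=7
i=6 t=12 v=3: → [8,15); WM=9
i=7 t=13 v=1: → [8,16); WM=10
i=8 t=14 v=4: → [8,17); WM=11
i=9 t=11 v=6: → [8,17); WM=11
i=10 t=16 v=7: → [8,19); WM=13
i=11 t=14 v=4: → [8,19); WM=13
i=12 t=17 v=3: → [8,20); WM=14
i=13 t=13 v=9: DROP (t<14-0); WM=14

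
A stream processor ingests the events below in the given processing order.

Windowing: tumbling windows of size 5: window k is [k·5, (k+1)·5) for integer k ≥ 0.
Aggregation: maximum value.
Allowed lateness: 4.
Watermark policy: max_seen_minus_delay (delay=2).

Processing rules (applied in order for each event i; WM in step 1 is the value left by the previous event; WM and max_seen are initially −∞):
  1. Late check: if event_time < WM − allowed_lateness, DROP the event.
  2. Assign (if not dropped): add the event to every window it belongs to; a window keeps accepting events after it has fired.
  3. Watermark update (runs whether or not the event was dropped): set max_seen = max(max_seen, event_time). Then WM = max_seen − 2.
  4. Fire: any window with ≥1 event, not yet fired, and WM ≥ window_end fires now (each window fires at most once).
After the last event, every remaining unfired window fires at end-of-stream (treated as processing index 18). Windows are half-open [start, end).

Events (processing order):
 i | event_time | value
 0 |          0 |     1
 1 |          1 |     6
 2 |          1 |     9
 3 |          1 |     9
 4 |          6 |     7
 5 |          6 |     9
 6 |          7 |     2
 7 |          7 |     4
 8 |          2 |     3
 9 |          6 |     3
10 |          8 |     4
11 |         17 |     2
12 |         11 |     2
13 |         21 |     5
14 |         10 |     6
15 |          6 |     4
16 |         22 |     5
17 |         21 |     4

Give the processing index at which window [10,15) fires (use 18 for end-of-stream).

12

i=0 t=0 v=1: → [0,5); WM=-2
i=1 t=1 v=6: → [0,5); WM=-1
i=2 t=1 v=9: → [0,5); WM=-1
i=3 t=1 v=9: → [0,5); WM=-1
i=4 t=6 v=7: → [5,10); WM=4
i=5 t=6 v=9: → [5,10); WM=4
i=6 t=7 v=2: → [5,10); WM=5; [0,5) fires=9
i=7 t=7 v=4: → [5,10); WM=5
i=8 t=2 v=3: → [0,5); WM=5
i=9 t=6 v=3: → [5,10); WM=5
i=10 t=8 v=4: → [5,10); WM=6
i=11 t=17 v=2: → [15,20); WM=15; [5,10) fires=9
i=12 t=11 v=2: → [10,15); WM=15; [10,15) fires=2
i=13 t=21 v=5: → [20,25); WM=19
i=14 t=10 v=6: DROP (t<19-4); WM=19
i=15 t=6 v=4: DROP (t<19-4); WM=19
i=16 t=22 v=5: → [20,25); WM=20; [15,20) fires=2
i=17 t=21 v=4: → [20,25); WM=20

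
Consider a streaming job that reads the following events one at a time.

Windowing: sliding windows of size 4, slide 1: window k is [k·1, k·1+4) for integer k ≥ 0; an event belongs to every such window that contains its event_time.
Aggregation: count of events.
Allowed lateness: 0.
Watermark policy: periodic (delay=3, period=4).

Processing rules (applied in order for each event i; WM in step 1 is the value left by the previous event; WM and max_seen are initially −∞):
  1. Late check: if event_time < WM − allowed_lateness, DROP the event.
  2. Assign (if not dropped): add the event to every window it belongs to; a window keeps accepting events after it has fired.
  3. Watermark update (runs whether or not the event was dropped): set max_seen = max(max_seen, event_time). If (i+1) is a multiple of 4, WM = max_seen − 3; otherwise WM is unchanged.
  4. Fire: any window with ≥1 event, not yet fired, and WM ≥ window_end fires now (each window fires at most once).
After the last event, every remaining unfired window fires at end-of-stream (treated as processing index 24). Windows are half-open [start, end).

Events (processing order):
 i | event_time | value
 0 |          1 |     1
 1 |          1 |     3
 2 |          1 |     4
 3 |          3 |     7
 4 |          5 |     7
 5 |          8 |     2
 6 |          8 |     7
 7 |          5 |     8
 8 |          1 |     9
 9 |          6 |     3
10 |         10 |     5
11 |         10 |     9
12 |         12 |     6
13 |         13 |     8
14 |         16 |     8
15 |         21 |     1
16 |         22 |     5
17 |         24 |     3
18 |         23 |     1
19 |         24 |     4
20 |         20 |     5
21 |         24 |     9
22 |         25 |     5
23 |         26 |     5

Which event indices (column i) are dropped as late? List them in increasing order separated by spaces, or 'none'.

8 20

i=0 t=1 v=1: → [1,5),[0,4); WM=−∞
i=1 t=1 v=3: → [1,5),[0,4); WM=−∞
i=2 t=1 v=4: → [1,5),[0,4); WM=−∞
i=3 t=3 v=7: → [3,7),[2,6),[1,5),[0,4); WM=0
i=4 t=5 v=7: → [5,9),[4,8),[3,7),[2,6); WM=0
i=5 t=8 v=2: → [8,12),[7,11),[6,10),[5,9); WM=0
i=6 t=8 v=7: → [8,12),[7,11),[6,10),[5,9); WM=0
i=7 t=5 v=8: → [5,9),[4,8),[3,7),[2,6); WM=5; [0,4) fires=4 [1,5) fires=4
i=8 t=1 v=9: DROP (t<5-0); WM=5
i=9 t=6 v=3: → [6,10),[5,9),[4,8),[3,7); WM=5
i=10 t=10 v=5: → [10,14),[9,13),[8,12),[7,11); WM=5
i=11 t=10 v=9: → [10,14),[9,13),[8,12),[7,11); WM=7; [2,6) fires=3 [3,7) fires=4
i=12 t=12 v=6: → [12,16),[11,15),[10,14),[9,13); WM=7
i=13 t=13 v=8: → [13,17),[12,16),[11,15),[10,14); WM=7
i=14 t=16 v=8: → [16,20),[15,19),[14,18),[13,17); WM=7
i=15 t=21 v=1: → [21,25),[20,24),[19,23),[18,22); WM=18; [4,8) fires=3 [5,9) fires=5 [6,10) fires=3 [7,11) fires=4 [8,12) fires=4 [9,13) fires=3 [10,14) fires=4 [11,15) fires=2 [12,16) fires=2 [13,17) fires=2 [14,18) fires=1
i=16 t=22 v=5: → [22,26),[21,25),[20,24),[19,23); WM=18
i=17 t=24 v=3: → [24,28),[23,27),[22,26),[21,25); WM=18
i=18 t=23 v=1: → [23,27),[22,26),[21,25),[20,24); WM=18
i=19 t=24 v=4: → [24,28),[23,27),[22,26),[21,25); WM=21; [15,19) fires=1 [16,20) fires=1
i=20 t=20 v=5: DROP (t<21-0); WM=21
i=21 t=24 v=9: → [24,28),[23,27),[22,26),[21,25); WM=21
i=22 t=25 v=5: → [25,29),[24,28),[23,27),[22,26); WM=21
i=23 t=26 v=5: → [26,30),[25,29),[24,28),[23,27); WM=23; [18,22) fires=1 [19,23) fires=2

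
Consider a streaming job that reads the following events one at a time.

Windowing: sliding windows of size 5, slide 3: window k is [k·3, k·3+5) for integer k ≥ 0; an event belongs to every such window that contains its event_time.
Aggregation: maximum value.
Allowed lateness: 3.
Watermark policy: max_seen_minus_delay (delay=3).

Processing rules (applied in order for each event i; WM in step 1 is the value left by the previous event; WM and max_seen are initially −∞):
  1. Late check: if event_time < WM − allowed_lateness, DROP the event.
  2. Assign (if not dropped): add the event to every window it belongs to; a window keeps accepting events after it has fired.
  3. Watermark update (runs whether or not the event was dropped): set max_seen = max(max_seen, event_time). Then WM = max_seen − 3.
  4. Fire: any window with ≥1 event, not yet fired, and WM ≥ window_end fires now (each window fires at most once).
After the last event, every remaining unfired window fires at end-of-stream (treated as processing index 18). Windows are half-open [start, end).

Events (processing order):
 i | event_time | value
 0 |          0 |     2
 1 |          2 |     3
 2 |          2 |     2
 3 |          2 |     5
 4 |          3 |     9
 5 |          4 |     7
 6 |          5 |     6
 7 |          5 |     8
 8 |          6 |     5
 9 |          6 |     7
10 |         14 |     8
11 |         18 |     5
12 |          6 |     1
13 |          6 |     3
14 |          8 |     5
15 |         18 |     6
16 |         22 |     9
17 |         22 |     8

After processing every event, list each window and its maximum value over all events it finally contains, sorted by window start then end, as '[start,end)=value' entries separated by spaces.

[0,5)=9 [3,8)=9 [6,11)=7 [12,17)=8 [15,20)=6 [18,23)=9 [21,26)=9

i=0 t=0 v=2: → [0,5); WM=-3
i=1 t=2 v=3: → [0,5); WM=-1
i=2 t=2 v=2: → [0,5); WM=-1
i=3 t=2 v=5: → [0,5); WM=-1
i=4 t=3 v=9: → [3,8),[0,5); WM=0
i=5 t=4 v=7: → [3,8),[0,5); WM=1
i=6 t=5 v=6: → [3,8); WM=2
i=7 t=5 v=8: → [3,8); WM=2
i=8 t=6 v=5: → [6,11),[3,8); WM=3
i=9 t=6 v=7: → [6,11),[3,8); WM=3
i=10 t=14 v=8: → [12,17); WM=11; [0,5) fires=9 [3,8) fires=9 [6,11) fires=7
i=11 t=18 v=5: → [18,23),[15,20); WM=15
i=12 t=6 v=1: DROP (t<15-3); WM=15
i=13 t=6 v=3: DROP (t<15-3); WM=15
i=14 t=8 v=5: DROP (t<15-3); WM=15
i=15 t=18 v=6: → [18,23),[15,20); WM=15
i=16 t=22 v=9: → [21,26),[18,23); WM=19; [12,17) fires=8
i=17 t=22 v=8: → [21,26),[18,23); WM=19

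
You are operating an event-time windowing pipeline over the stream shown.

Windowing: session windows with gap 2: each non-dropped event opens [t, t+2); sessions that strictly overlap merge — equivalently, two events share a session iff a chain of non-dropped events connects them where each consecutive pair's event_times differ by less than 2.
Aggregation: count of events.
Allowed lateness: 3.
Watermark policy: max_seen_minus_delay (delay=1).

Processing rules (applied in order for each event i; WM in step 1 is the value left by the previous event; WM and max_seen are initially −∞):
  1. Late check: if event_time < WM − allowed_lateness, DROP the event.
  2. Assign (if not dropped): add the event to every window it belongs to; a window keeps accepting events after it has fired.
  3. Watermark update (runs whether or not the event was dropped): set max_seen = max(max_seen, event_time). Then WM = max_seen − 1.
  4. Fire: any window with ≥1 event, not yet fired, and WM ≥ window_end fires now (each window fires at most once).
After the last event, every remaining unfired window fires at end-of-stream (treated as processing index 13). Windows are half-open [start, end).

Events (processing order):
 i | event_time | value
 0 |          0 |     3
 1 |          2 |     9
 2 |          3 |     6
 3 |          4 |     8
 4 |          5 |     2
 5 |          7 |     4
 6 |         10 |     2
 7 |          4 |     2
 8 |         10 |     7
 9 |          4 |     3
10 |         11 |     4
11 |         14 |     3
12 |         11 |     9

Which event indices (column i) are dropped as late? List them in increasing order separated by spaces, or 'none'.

7 9

i=0 t=0 v=3: → [0,2); WM=-1
i=1 t=2 v=9: → [2,4); WM=1
i=2 t=3 v=6: → [2,5); WM=2
i=3 t=4 v=8: → [2,6); WM=3
i=4 t=5 v=2: → [2,7); WM=4
i=5 t=7 v=4: → [7,9); WM=6
i=6 t=10 v=2: → [10,12); WM=9
i=7 t=4 v=2: DROP (t<9-3); WM=9
i=8 t=10 v=7: → [10,12); WM=9
i=9 t=4 v=3: DROP (t<9-3); WM=9
i=10 t=11 v=4: → [10,13); WM=10
i=11 t=14 v=3: → [14,16); WM=13
i=12 t=11 v=9: → [10,13); WM=13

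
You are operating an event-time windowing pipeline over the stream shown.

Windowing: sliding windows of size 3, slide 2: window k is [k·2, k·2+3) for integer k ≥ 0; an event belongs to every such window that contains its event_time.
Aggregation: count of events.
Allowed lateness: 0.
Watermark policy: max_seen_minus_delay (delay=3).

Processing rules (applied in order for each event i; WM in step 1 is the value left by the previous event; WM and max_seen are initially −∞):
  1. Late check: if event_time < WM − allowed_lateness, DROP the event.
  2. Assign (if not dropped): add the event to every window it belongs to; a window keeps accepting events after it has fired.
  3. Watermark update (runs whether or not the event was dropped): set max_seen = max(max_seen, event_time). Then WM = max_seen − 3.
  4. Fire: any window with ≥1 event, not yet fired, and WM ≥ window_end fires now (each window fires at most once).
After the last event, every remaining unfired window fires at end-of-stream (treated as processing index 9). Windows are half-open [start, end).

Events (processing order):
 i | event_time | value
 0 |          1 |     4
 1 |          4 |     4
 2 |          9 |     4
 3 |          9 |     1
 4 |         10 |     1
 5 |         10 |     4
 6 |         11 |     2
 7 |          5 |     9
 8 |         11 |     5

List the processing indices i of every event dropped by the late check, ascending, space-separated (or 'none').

i=0 t=1 v=4: → [0,3); WM=-2
i=1 t=4 v=4: → [4,7),[2,5); WM=1
i=2 t=9 v=4: → [8,11); WM=6; [0,3) fires=1 [2,5) fires=1
i=3 t=9 v=1: → [8,11); WM=6
i=4 t=10 v=1: → [10,13),[8,11); WM=7; [4,7) fires=1
i=5 t=10 v=4: → [10,13),[8,11); WM=7
i=6 t=11 v=2: → [10,13); WM=8
i=7 t=5 v=9: DROP (t<8-0); WM=8
i=8 t=11 v=5: → [10,13); WM=8

7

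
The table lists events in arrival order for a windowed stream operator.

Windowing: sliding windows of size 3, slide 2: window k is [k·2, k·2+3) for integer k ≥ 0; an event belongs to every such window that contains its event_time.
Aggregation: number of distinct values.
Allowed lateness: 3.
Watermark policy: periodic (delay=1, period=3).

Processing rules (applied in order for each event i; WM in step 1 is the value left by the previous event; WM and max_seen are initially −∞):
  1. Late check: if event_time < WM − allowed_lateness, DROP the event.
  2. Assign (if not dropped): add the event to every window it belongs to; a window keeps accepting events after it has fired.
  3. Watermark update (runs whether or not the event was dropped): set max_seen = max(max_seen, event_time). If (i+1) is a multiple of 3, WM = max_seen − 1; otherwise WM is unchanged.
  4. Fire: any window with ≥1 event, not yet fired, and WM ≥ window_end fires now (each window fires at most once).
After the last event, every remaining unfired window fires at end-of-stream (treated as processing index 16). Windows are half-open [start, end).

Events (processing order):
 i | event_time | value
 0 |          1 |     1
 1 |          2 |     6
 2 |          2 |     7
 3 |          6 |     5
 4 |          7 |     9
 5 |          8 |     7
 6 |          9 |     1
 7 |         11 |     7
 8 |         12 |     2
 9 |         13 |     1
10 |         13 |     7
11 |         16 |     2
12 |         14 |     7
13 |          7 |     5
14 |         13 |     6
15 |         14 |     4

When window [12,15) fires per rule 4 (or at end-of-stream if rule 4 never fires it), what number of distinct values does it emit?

i=0 t=1 v=1: → [0,3); WM=−∞
i=1 t=2 v=6: → [2,5),[0,3); WM=−∞
i=2 t=2 v=7: → [2,5),[0,3); WM=1
i=3 t=6 v=5: → [6,9),[4,7); WM=1
i=4 t=7 v=9: → [6,9); WM=1
i=5 t=8 v=7: → [8,11),[6,9); WM=7; [0,3) fires=3 [2,5) fires=2 [4,7) fires=1
i=6 t=9 v=1: → [8,11); WM=7
i=7 t=11 v=7: → [10,13); WM=7
i=8 t=12 v=2: → [12,15),[10,13); WM=11; [6,9) fires=3 [8,11) fires=2
i=9 t=13 v=1: → [12,15); WM=11
i=10 t=13 v=7: → [12,15); WM=11
i=11 t=16 v=2: → [16,19),[14,17); WM=15; [10,13) fires=2 [12,15) fires=3
i=12 t=14 v=7: → [14,17),[12,15); WM=15
i=13 t=7 v=5: DROP (t<15-3); WM=15
i=14 t=13 v=6: → [12,15); WM=15
i=15 t=14 v=4: → [14,17),[12,15); WM=15

3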